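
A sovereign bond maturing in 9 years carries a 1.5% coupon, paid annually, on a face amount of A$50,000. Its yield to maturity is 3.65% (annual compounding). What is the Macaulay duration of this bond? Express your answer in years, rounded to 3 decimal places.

8.426 years

Periodic yield y = 0.0365. Discount each cash flow and weight by its year:
  t   CF        PV=CF/(1+0.0365)^t    t·PV
  1       750.00       723.5890       723.5890
  2       750.00       698.1081     1,396.2161
  3       750.00       673.5244     2,020.5732
  4       750.00       649.8065     2,599.2259
  5       750.00       626.9238     3,134.6188
  6       750.00       604.8469     3,629.0811
  7       750.00       583.5474     4,084.8316
  8       750.00       562.9979     4,503.9836
  9    50,750.00    36,754.6498   330,791.8479
  Σ                 41,877.9937   352,883.9673
Price P = Σ PV = 41,877.9937.
Macaulay duration = Σ(t·PV) / P = 352,883.9673 / 41,877.9937 = 8.42648 years.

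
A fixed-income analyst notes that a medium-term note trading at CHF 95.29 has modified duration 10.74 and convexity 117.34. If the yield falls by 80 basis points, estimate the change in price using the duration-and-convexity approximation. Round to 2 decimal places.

+CHF 8.55

Duration effect: -D_mod·Δy = -10.74 × (-0.008) = +0.085920
Convexity effect: ½·C·(Δy)² = 0.5 × 117.34 × (-0.008)² = +0.00375488
ΔP/P ≈ +0.085920 + 0.00375488 = +0.08967488
ΔP ≈ 95.29 × (+0.08967488) = +8.5451193152.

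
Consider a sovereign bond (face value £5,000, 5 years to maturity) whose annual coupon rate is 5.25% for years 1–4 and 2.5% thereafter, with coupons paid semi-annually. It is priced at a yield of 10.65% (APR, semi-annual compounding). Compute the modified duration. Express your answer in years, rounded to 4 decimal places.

Periodic yield y = 0.05325. First find Macaulay duration:
  t   CF        PV=CF/(1+0.05325)^t    t·PV
  1       131.25       124.6143       124.6143
  2       131.25       118.3141       236.6281
  3       131.25       112.3324       336.9971
  4       131.25       106.6531       426.6124
  5       131.25       101.2609       506.3047
  6       131.25        96.1414       576.8485
  7       131.25        91.2807       638.9650
  8       131.25        86.6658       693.3261
  9        62.50        39.1829       352.6463
  10    5,062.50     3,013.3554    30,133.5541
  Σ                  3,889.8010    34,026.4966
P = 3,889.8010; Macaulay duration = 34,026.4966 / 3,889.8010 = 8.74762 half-year periods = 4.37381 years.
Modified duration = D_Mac / (1 + y) = 4.37381 / 1.05325 = 4.15268 years.

4.1527 years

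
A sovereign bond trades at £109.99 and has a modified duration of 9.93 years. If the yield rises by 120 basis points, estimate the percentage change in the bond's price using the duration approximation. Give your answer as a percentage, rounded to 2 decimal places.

Duration approximation: ΔP/P ≈ -D_mod · Δy = -9.93 × (+0.012) = -0.119160.
As a percentage: -11.9160%.

-11.92%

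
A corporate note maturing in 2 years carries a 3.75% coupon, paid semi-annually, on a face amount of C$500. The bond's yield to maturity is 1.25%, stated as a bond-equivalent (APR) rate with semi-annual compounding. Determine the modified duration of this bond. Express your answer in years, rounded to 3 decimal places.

1.935 years

Periodic yield y = 0.00625. First find Macaulay duration:
  t   CF        PV=CF/(1+0.00625)^t    t·PV
  1        9.375         9.3168         9.3168
  2        9.375         9.2589        18.5178
  3        9.375         9.2014        27.6042
  4      509.375       496.8371     1,987.3486
  Σ                    524.6142     2,042.7873
P = 524.6142; Macaulay duration = 2,042.7873 / 524.6142 = 3.89388 half-year periods = 1.94694 years.
Modified duration = D_Mac / (1 + y) = 1.94694 / 1.00625 = 1.93485 years.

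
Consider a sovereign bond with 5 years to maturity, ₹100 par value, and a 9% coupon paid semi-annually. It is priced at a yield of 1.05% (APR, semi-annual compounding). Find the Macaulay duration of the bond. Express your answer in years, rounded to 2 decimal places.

4.28 years

Periodic yield y = 0.00525. Discount each cash flow and weight by its period:
  t   CF        PV=CF/(1+0.00525)^t    t·PV
  1         4.50         4.4765         4.4765
  2         4.50         4.4531         8.9062
  3         4.50         4.4299        13.2896
  4         4.50         4.4067        17.6269
  5         4.50         4.3837        21.9186
  6         4.50         4.3608        26.1649
  7         4.50         4.3380        30.3663
  8         4.50         4.3154        34.5231
  9         4.50         4.2929        38.6357
  10      104.50        99.1689       991.6889
  Σ                    138.6259     1,187.5967
Price P = Σ PV = 138.6259.
Macaulay duration = Σ(t·PV) / P = 1,187.5967 / 138.6259 = 8.56692 half-year periods.
In years: 8.56692 / 2 = 4.28346 years.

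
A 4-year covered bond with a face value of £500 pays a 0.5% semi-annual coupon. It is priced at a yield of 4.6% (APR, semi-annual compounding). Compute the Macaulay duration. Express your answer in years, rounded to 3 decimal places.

3.962 years

Periodic yield y = 0.023. Discount each cash flow and weight by its period:
  t   CF        PV=CF/(1+0.023)^t    t·PV
  1         1.25         1.2219         1.2219
  2         1.25         1.1944         2.3888
  3         1.25         1.1676         3.5027
  4         1.25         1.1413         4.5653
  5         1.25         1.1157         5.5783
  6         1.25         1.0906         6.5435
  7         1.25         1.0661         7.4624
  8       501.25       417.8778     3,343.0225
  Σ                    425.8753     3,374.2854
Price P = Σ PV = 425.8753.
Macaulay duration = Σ(t·PV) / P = 3,374.2854 / 425.8753 = 7.92318 half-year periods.
In years: 7.92318 / 2 = 3.96159 years.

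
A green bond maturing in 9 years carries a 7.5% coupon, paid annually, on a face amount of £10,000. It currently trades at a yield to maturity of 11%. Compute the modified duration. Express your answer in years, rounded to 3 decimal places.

Periodic yield y = 0.11. First find Macaulay duration:
  t   CF        PV=CF/(1+0.11)^t    t·PV
  1       750.00       675.6757       675.6757
  2       750.00       608.7168     1,217.4336
  3       750.00       548.3935     1,645.1806
  4       750.00       494.0482     1,976.1929
  5       750.00       445.0885     2,225.4425
  6       750.00       400.9806     2,405.8838
  7       750.00       361.2438     2,528.7067
  8       750.00       325.4449     2,603.5590
  9    10,750.00     4,202.4413    37,821.9716
  Σ                  8,062.0334    53,100.0464
P = 8,062.0334; Macaulay duration = 53,100.0464 / 8,062.0334 = 6.58643 years.
Modified duration = D_Mac / (1 + y) = 6.58643 / 1.11 = 5.93372 years.

5.934 years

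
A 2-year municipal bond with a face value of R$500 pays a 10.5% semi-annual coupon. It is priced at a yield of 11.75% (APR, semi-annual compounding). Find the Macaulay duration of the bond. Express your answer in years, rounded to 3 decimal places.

Periodic yield y = 0.05875. Discount each cash flow and weight by its period:
  t   CF        PV=CF/(1+0.05875)^t    t·PV
  1        26.25        24.7934        24.7934
  2        26.25        23.4176        46.8352
  3        26.25        22.1182        66.3545
  4       526.25       418.8113     1,675.2453
  Σ                    489.1405     1,813.2284
Price P = Σ PV = 489.1405.
Macaulay duration = Σ(t·PV) / P = 1,813.2284 / 489.1405 = 3.70697 half-year periods.
In years: 3.70697 / 2 = 1.85348 years.

1.853 years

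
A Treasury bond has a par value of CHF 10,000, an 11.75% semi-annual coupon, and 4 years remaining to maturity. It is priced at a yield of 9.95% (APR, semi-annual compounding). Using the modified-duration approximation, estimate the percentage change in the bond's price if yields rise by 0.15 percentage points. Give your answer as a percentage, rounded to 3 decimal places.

Periodic yield y = 0.04975. Modified duration first:
  t   CF        PV=CF/(1+0.04975)^t    t·PV
  1       587.50       559.6571       559.6571
  2       587.50       533.1337     1,066.2673
  3       587.50       507.8673     1,523.6018
  4       587.50       483.7983     1,935.1932
  5       587.50       460.8700     2,304.3501
  6       587.50       439.0284     2,634.1701
  7       587.50       418.2218     2,927.5527
  8    10,587.50     7,179.7010    57,437.6078
  Σ                 10,582.2775    70,388.4001
P = 10,582.2775; D_Mac = 6.65154 half-year periods = 3.32577 yrs; D_mod = 3.32577/(1+0.04975) = 3.16815 yrs.
ΔP/P ≈ -D_mod · Δy = -3.16815 × (+0.0015) = -0.004752 = -0.4752%.

-0.475%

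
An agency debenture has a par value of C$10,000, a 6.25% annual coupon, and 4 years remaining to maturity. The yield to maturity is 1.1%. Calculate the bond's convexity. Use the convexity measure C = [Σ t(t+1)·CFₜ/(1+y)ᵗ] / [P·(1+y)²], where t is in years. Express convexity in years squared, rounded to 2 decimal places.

With y = 0.011:
  t   CF        PV=CF/(1+0.011)^t    t·PV        t(t+1)·PV
  1       625.00       618.1998       618.1998       1,236.3996
  2       625.00       611.4736     1,222.9472       3,668.8416
  3       625.00       604.8206     1,814.4617       7,257.8468
  4    10,625.00    10,170.0788    40,680.3151     203,401.5753
  Σ                 12,004.5727    44,335.9237     215,564.6632
P = 12,004.5727.
Convexity = Σ t(t+1)·PV / [P·(1+y)²] = 215,564.6632 / (12,004.5727 × 1.022121) = 17.56825.

17.57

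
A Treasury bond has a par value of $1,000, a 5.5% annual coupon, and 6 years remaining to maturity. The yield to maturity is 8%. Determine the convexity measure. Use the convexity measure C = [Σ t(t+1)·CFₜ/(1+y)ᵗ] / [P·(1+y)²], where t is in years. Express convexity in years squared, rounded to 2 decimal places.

29.82

With y = 0.08:
  t   CF        PV=CF/(1+0.08)^t    t·PV        t(t+1)·PV
  1        55.00        50.9259        50.9259         101.8519
  2        55.00        47.1536        94.3073         282.9218
  3        55.00        43.6608       130.9823         523.9293
  4        55.00        40.4266       161.7066         808.5328
  5        55.00        37.4321       187.1604       1,122.9623
  6     1,055.00       664.8290     3,988.9737      27,922.8162
  Σ                    884.4280     4,614.0562      30,763.0142
P = 884.4280.
Convexity = Σ t(t+1)·PV / [P·(1+y)²] = 30,763.0142 / (884.4280 × 1.166400) = 29.82077.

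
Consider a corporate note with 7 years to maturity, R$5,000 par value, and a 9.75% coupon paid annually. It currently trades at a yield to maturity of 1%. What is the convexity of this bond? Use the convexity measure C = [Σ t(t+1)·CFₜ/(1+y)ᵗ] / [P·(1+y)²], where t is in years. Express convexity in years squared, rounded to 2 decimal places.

With y = 0.01:
  t   CF        PV=CF/(1+0.01)^t    t·PV        t(t+1)·PV
  1       487.50       482.6733       482.6733         965.3465
  2       487.50       477.8943       955.7886       2,867.3659
  3       487.50       473.1627     1,419.4881       5,677.9524
  4       487.50       468.4779     1,873.9117       9,369.5584
  5       487.50       463.8395     2,319.1976      13,915.1857
  6       487.50       459.2471     2,755.4823      19,288.3762
  7     5,487.50     5,118.2903    35,828.0323     286,624.2582
  Σ                  7,943.5851    45,634.5739     338,708.0433
P = 7,943.5851.
Convexity = Σ t(t+1)·PV / [P·(1+y)²] = 338,708.0433 / (7,943.5851 × 1.020100) = 41.79903.

41.80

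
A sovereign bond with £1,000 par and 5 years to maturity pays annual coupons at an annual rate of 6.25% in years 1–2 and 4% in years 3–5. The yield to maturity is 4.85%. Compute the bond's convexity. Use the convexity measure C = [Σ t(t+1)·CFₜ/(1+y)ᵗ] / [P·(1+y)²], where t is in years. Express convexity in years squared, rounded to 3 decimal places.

With y = 0.0485:
  t   CF        PV=CF/(1+0.0485)^t    t·PV        t(t+1)·PV
  1        62.50        59.6090        59.6090         119.2179
  2        62.50        56.8517       113.7033         341.1100
  3        40.00        34.7020       104.1060         416.4242
  4        40.00        33.0968       132.3873         661.9364
  5     1,040.00       820.7127     4,103.5636      24,621.3816
  Σ                  1,004.9722     4,513.3692      26,160.0701
P = 1,004.9722.
Convexity = Σ t(t+1)·PV / [P·(1+y)²] = 26,160.0701 / (1,004.9722 × 1.099352) = 23.67816.

23.678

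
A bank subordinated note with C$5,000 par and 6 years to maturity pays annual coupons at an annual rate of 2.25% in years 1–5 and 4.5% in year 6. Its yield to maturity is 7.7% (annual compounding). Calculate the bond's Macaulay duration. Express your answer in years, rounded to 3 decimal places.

5.625 years

Periodic yield y = 0.077. Discount each cash flow and weight by its year:
  t   CF        PV=CF/(1+0.077)^t    t·PV
  1       112.50       104.4568       104.4568
  2       112.50        96.9887       193.9774
  3       112.50        90.0545       270.1635
  4       112.50        83.6161       334.4642
  5       112.50        77.6379       388.1897
  6     5,225.00     3,348.0511    20,088.3065
  Σ                  3,800.8051    21,379.5581
Price P = Σ PV = 3,800.8051.
Macaulay duration = Σ(t·PV) / P = 21,379.5581 / 3,800.8051 = 5.62501 years.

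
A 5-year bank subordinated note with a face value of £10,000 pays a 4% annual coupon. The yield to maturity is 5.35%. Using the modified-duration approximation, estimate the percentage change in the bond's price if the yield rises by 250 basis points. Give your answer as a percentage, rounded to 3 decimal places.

-10.956%

Periodic yield y = 0.0535. Modified duration first:
  t   CF        PV=CF/(1+0.0535)^t    t·PV
  1       400.00       379.6868       379.6868
  2       400.00       360.4051       720.8102
  3       400.00       342.1026     1,026.3078
  4       400.00       324.7296     1,298.9183
  5    10,400.00     8,014.2085    40,071.0427
  Σ                  9,421.1326    43,496.7657
P = 9,421.1326; D_Mac = 4.61694 yrs; D_mod = 4.61694/(1+0.0535) = 4.38247 yrs.
ΔP/P ≈ -D_mod · Δy = -4.38247 × (+0.025) = -0.109562 = -10.9562%.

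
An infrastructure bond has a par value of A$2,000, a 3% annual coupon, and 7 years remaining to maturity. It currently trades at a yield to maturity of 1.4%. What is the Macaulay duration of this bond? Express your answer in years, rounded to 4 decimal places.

Periodic yield y = 0.014. Discount each cash flow and weight by its year:
  t   CF        PV=CF/(1+0.014)^t    t·PV
  1        60.00        59.1716        59.1716
  2        60.00        58.3546       116.7093
  3        60.00        57.5489       172.6468
  4        60.00        56.7544       227.0175
  5        60.00        55.9708       279.8540
  6        60.00        55.1980       331.1881
  7     2,060.00     1,868.9666    13,082.7661
  Σ                  2,211.9650    14,269.3534
Price P = Σ PV = 2,211.9650.
Macaulay duration = Σ(t·PV) / P = 14,269.3534 / 2,211.9650 = 6.45099 years.

6.4510 years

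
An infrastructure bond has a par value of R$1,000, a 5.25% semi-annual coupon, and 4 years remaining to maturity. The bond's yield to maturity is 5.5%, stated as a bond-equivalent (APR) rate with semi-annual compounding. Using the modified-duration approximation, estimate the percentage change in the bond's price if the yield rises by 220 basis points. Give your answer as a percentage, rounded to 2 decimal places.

Periodic yield y = 0.0275. Modified duration first:
  t   CF        PV=CF/(1+0.0275)^t    t·PV
  1        26.25        25.5474        25.5474
  2        26.25        24.8637        49.7274
  3        26.25        24.1982        72.5947
  4        26.25        23.5506        94.2024
  5        26.25        22.9203       114.6015
  6        26.25        22.3069       133.8411
  7        26.25        21.7098       151.9688
  8     1,026.25       826.0351     6,608.2812
  Σ                    991.1321     7,250.7645
P = 991.1321; D_Mac = 7.31564 half-year periods = 3.65782 yrs; D_mod = 3.65782/(1+0.0275) = 3.55992 yrs.
ΔP/P ≈ -D_mod · Δy = -3.55992 × (+0.022) = -0.078318 = -7.8318%.

-7.83%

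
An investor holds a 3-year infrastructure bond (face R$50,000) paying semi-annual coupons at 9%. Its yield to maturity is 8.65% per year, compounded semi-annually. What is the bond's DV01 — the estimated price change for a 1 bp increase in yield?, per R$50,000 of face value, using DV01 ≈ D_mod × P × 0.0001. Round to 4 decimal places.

Periodic yield y = 0.04325.
  t   CF        PV=CF/(1+0.04325)^t    t·PV
  1     2,250.00     2,156.7218     2,156.7218
  2     2,250.00     2,067.3106     4,134.6212
  3     2,250.00     1,981.6061     5,944.8184
  4     2,250.00     1,899.4547     7,597.8189
  5     2,250.00     1,820.7091     9,103.5453
  6    52,250.00    40,528.0711   243,168.4267
  Σ                 50,453.8734   272,105.9522
P = 50,453.8734; D_Mac = 5.39316 half-year periods = 2.69658 yrs; D_mod = 2.58479 yrs.
DV01 ≈ 2.58479 × 50,453.8734 × 0.0001 = 13.041263.

R$13.0413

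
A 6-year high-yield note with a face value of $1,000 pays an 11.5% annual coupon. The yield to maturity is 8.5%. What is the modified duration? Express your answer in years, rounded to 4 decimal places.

4.3678 years

Periodic yield y = 0.085. First find Macaulay duration:
  t   CF        PV=CF/(1+0.085)^t    t·PV
  1       115.00       105.9908       105.9908
  2       115.00        97.6874       195.3747
  3       115.00        90.0344       270.1033
  4       115.00        82.9810       331.9242
  5       115.00        76.4802       382.4011
  6     1,115.00       683.4338     4,100.6027
  Σ                  1,136.6076     5,386.3967
P = 1,136.6076; Macaulay duration = 5,386.3967 / 1,136.6076 = 4.73901 years.
Modified duration = D_Mac / (1 + y) = 4.73901 / 1.085 = 4.36775 years.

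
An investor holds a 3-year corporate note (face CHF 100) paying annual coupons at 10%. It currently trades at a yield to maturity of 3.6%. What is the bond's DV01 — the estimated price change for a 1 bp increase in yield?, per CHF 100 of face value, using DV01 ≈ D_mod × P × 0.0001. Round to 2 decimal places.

Periodic yield y = 0.036.
  t   CF        PV=CF/(1+0.036)^t    t·PV
  1        10.00         9.6525         9.6525
  2        10.00         9.3171        18.6342
  3       110.00        98.9267       296.7800
  Σ                    117.8963       325.0667
P = 117.8963; D_Mac = 2.75723 yrs; D_mod = 2.66142 yrs.
DV01 ≈ 2.66142 × 117.8963 × 0.0001 = 0.031377.

CHF 0.03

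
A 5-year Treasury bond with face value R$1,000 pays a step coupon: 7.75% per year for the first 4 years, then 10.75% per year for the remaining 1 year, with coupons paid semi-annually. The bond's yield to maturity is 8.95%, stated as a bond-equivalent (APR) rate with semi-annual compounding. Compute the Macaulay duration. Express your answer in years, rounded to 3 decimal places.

4.228 years

Periodic yield y = 0.04475. Discount each cash flow and weight by its period:
  t   CF        PV=CF/(1+0.04475)^t    t·PV
  1        38.75        37.0902        37.0902
  2        38.75        35.5015        71.0030
  3        38.75        33.9809       101.9426
  4        38.75        32.5254       130.1015
  5        38.75        31.1322       155.6610
  6        38.75        29.7987       178.7922
  7        38.75        28.5223       199.6563
  8        38.75        27.3006       218.4050
  9        53.75        36.2466       326.2192
  10    1,053.75       680.1642     6,801.6423
  Σ                    972.2627     8,220.5135
Price P = Σ PV = 972.2627.
Macaulay duration = Σ(t·PV) / P = 8,220.5135 / 972.2627 = 8.45503 half-year periods.
In years: 8.45503 / 2 = 4.22752 years.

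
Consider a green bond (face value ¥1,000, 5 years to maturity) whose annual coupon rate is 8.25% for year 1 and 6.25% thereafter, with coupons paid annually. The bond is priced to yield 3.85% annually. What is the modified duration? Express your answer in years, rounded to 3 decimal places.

Periodic yield y = 0.0385. First find Macaulay duration:
  t   CF        PV=CF/(1+0.0385)^t    t·PV
  1        82.50        79.4415        79.4415
  2        62.50        57.9518       115.9036
  3        62.50        55.8034       167.4101
  4        62.50        53.7346       214.9384
  5     1,062.50       879.6227     4,398.1136
  Σ                  1,126.5540     4,975.8072
P = 1,126.5540; Macaulay duration = 4,975.8072 / 1,126.5540 = 4.41684 years.
Modified duration = D_Mac / (1 + y) = 4.41684 / 1.0385 = 4.25309 years.

4.253 years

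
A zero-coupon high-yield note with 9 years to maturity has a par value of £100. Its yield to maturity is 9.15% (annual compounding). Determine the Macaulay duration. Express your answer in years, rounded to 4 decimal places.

A zero-coupon bond has a single cash flow at maturity, so its Macaulay duration equals its maturity: 9 years.

9.0000 years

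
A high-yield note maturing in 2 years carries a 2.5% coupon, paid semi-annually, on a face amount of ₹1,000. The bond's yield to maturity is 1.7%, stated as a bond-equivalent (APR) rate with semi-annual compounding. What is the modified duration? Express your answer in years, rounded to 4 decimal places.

Periodic yield y = 0.0085. First find Macaulay duration:
  t   CF        PV=CF/(1+0.0085)^t    t·PV
  1        12.50        12.3946        12.3946
  2        12.50        12.2902        24.5804
  3        12.50        12.1866        36.5598
  4     1,012.50       978.7943     3,915.1771
  Σ                  1,015.6657     3,988.7119
P = 1,015.6657; Macaulay duration = 3,988.7119 / 1,015.6657 = 3.92719 half-year periods = 1.96359 years.
Modified duration = D_Mac / (1 + y) = 1.96359 / 1.0085 = 1.94704 years.

1.9470 years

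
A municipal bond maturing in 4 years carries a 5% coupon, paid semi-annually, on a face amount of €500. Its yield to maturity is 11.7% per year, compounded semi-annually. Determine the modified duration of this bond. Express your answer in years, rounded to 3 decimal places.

Periodic yield y = 0.0585. First find Macaulay duration:
  t   CF        PV=CF/(1+0.0585)^t    t·PV
  1        12.50        11.8092        11.8092
  2        12.50        11.1565        22.3130
  3        12.50        10.5399        31.6198
  4        12.50         9.9574        39.8297
  5        12.50         9.4071        47.0355
  6        12.50         8.8872        53.3232
  7        12.50         8.3960        58.7722
  8       512.50       325.2123     2,601.6984
  Σ                    395.3656     2,866.4009
P = 395.3656; Macaulay duration = 2,866.4009 / 395.3656 = 7.25000 half-year periods = 3.62500 years.
Modified duration = D_Mac / (1 + y) = 3.62500 / 1.0585 = 3.42466 years.

3.425 years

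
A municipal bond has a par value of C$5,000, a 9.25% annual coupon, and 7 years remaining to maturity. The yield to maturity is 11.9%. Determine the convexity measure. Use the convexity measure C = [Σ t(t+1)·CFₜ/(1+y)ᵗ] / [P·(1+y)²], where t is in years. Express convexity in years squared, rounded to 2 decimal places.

With y = 0.119:
  t   CF        PV=CF/(1+0.119)^t    t·PV        t(t+1)·PV
  1       462.50       413.3155       413.3155         826.6309
  2       462.50       369.3614       738.7229       2,216.1687
  3       462.50       330.0817       990.2452       3,960.9807
  4       462.50       294.9792     1,179.9168       5,899.5840
  5       462.50       263.6096     1,318.0482       7,908.2895
  6       462.50       235.5761     1,413.4566       9,894.1960
  7     5,462.50     2,486.4564    17,405.1946     139,241.5571
  Σ                  4,393.3800    23,458.8998     169,947.4068
P = 4,393.3800.
Convexity = Σ t(t+1)·PV / [P·(1+y)²] = 169,947.4068 / (4,393.3800 × 1.252161) = 30.89268.

30.89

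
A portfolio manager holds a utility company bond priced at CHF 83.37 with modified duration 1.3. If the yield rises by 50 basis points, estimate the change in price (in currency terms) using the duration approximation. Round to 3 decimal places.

Duration approximation: ΔP/P ≈ -D_mod · Δy = -1.3 × (+0.005) = -0.006500.
ΔP ≈ 83.37 × (-0.006500) = -0.541905.

-CHF 0.542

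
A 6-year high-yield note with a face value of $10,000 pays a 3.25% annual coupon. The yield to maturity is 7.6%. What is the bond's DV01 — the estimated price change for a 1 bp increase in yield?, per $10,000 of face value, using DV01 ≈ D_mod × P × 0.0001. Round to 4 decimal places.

$4.0577

Periodic yield y = 0.076.
  t   CF        PV=CF/(1+0.076)^t    t·PV
  1       325.00       302.0446       302.0446
  2       325.00       280.7106       561.4212
  3       325.00       260.8835       782.6504
  4       325.00       242.4567       969.8270
  5       325.00       225.3316     1,126.6578
  6    10,325.00     6,652.9833    39,917.8997
  Σ                  7,964.4103    43,660.5007
P = 7,964.4103; D_Mac = 5.48195 yrs; D_mod = 5.09475 yrs.
DV01 ≈ 5.09475 × 7,964.4103 × 0.0001 = 4.057667.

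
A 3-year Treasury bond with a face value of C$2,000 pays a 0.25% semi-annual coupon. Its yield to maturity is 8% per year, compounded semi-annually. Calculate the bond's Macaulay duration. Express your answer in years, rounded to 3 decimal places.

Periodic yield y = 0.04. Discount each cash flow and weight by its period:
  t   CF        PV=CF/(1+0.04)^t    t·PV
  1         2.50         2.4038         2.4038
  2         2.50         2.3114         4.6228
  3         2.50         2.2225         6.6675
  4         2.50         2.1370         8.5480
  5         2.50         2.0548        10.2741
  6     2,002.50     1,582.6048     9,495.6290
  Σ                  1,593.7344     9,528.1453
Price P = Σ PV = 1,593.7344.
Macaulay duration = Σ(t·PV) / P = 9,528.1453 / 1,593.7344 = 5.97850 half-year periods.
In years: 5.97850 / 2 = 2.98925 years.

2.989 years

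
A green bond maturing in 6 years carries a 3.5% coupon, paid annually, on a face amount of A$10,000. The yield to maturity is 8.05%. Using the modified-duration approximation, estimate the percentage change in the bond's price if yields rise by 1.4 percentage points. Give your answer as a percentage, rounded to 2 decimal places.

-7.05%

Periodic yield y = 0.0805. Modified duration first:
  t   CF        PV=CF/(1+0.0805)^t    t·PV
  1       350.00       323.9241       323.9241
  2       350.00       299.7909       599.5819
  3       350.00       277.4558       832.3673
  4       350.00       256.7846     1,027.1384
  5       350.00       237.6535     1,188.2674
  6    10,350.00     6,504.1676    39,025.0055
  Σ                  7,899.7765    42,996.2845
P = 7,899.7765; D_Mac = 5.44272 yrs; D_mod = 5.44272/(1+0.0805) = 5.03723 yrs.
ΔP/P ≈ -D_mod · Δy = -5.03723 × (+0.014) = -0.070521 = -7.0521%.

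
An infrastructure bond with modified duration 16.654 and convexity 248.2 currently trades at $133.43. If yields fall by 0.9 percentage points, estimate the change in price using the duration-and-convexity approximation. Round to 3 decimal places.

Duration effect: -D_mod·Δy = -16.654 × (-0.009) = +0.149886
Convexity effect: ½·C·(Δy)² = 0.5 × 248.2 × (-0.009)² = +0.0100521
ΔP/P ≈ +0.149886 + 0.0100521 = +0.1599381
ΔP ≈ 133.43 × (+0.1599381) = +21.340540683.

+$21.341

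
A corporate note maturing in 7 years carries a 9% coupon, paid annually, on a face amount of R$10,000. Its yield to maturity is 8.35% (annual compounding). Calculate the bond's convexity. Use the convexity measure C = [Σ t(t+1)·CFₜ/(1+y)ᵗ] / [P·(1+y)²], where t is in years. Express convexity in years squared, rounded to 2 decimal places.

34.41

With y = 0.0835:
  t   CF        PV=CF/(1+0.0835)^t    t·PV        t(t+1)·PV
  1       900.00       830.6414       830.6414       1,661.2829
  2       900.00       766.6280     1,533.2560       4,599.7680
  3       900.00       707.5478     2,122.6433       8,490.5732
  4       900.00       653.0205     2,612.0822      13,060.4110
  5       900.00       602.6955     3,013.4774      18,080.8643
  6       900.00       556.2487     3,337.4922      23,362.4457
  7    10,900.00     6,217.6187    43,523.3312     348,186.6498
  Σ                 10,334.4007    56,972.9238     417,441.9948
P = 10,334.4007.
Convexity = Σ t(t+1)·PV / [P·(1+y)²] = 417,441.9948 / (10,334.4007 × 1.173972) = 34.40749.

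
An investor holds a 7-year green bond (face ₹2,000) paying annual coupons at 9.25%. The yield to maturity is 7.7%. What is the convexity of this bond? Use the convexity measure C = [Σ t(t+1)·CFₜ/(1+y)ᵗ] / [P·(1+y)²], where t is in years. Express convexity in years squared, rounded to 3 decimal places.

34.849

With y = 0.077:
  t   CF        PV=CF/(1+0.077)^t    t·PV        t(t+1)·PV
  1       185.00       171.7734       171.7734         343.5469
  2       185.00       159.4925       318.9850         956.9551
  3       185.00       148.0896       444.2689       1,777.0754
  4       185.00       137.5020       550.0079       2,750.0394
  5       185.00       127.6713       638.3564       3,830.1384
  6       185.00       118.5434       711.2606       4,978.8243
  7     2,185.00     1,299.9945     9,099.9616      72,799.6926
  Σ                  2,163.0668    11,934.6138      87,436.2721
P = 2,163.0668.
Convexity = Σ t(t+1)·PV / [P·(1+y)²] = 87,436.2721 / (2,163.0668 × 1.159929) = 34.84900.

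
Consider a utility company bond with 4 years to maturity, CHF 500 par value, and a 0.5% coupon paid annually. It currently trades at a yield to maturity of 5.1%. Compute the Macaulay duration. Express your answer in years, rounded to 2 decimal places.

3.97 years

Periodic yield y = 0.051. Discount each cash flow and weight by its year:
  t   CF        PV=CF/(1+0.051)^t    t·PV
  1         2.50         2.3787         2.3787
  2         2.50         2.2633         4.5265
  3         2.50         2.1534         6.4603
  4       502.50       411.8368     1,647.3474
  Σ                    418.6322     1,660.7129
Price P = Σ PV = 418.6322.
Macaulay duration = Σ(t·PV) / P = 1,660.7129 / 418.6322 = 3.96700 years.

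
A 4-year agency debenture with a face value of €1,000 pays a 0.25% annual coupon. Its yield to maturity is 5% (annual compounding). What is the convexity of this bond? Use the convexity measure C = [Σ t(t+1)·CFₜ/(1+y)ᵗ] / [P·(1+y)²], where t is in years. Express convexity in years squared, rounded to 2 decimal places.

18.04

With y = 0.05:
  t   CF        PV=CF/(1+0.05)^t    t·PV        t(t+1)·PV
  1         2.50         2.3810         2.3810           4.7619
  2         2.50         2.2676         4.5351          13.6054
  3         2.50         2.1596         6.4788          25.9151
  4     1,002.50       824.7592     3,299.0369      16,495.1846
  Σ                    831.5674     3,312.4318      16,539.4671
P = 831.5674.
Convexity = Σ t(t+1)·PV / [P·(1+y)²] = 16,539.4671 / (831.5674 × 1.102500) = 18.04037.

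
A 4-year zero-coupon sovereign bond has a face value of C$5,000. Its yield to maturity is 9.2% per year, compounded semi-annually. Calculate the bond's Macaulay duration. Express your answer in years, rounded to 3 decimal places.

4.000 years

A zero-coupon bond has a single cash flow at maturity, so its Macaulay duration equals its maturity: 4 years.
(Equivalently: 8 semi-annual periods ÷ 2 = 4 years.)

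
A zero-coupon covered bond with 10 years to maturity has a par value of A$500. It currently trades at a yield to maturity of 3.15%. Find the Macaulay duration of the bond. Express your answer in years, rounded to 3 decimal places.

10.000 years

A zero-coupon bond has a single cash flow at maturity, so its Macaulay duration equals its maturity: 10 years.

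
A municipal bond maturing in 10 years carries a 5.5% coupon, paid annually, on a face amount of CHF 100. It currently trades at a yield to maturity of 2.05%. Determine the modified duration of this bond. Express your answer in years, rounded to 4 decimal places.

Periodic yield y = 0.0205. First find Macaulay duration:
  t   CF        PV=CF/(1+0.0205)^t    t·PV
  1         5.50         5.3895         5.3895
  2         5.50         5.2812        10.5625
  3         5.50         5.1752        15.5255
  4         5.50         5.0712        20.2848
  5         5.50         4.9693        24.8466
  6         5.50         4.8695        29.2170
  7         5.50         4.7717        33.4018
  8         5.50         4.6758        37.4066
  9         5.50         4.5819        41.2371
  10      105.50        86.1236       861.2364
  Σ                    130.9090     1,079.1078
P = 130.9090; Macaulay duration = 1,079.1078 / 130.9090 = 8.24319 years.
Modified duration = D_Mac / (1 + y) = 8.24319 / 1.0205 = 8.07760 years.

8.0776 years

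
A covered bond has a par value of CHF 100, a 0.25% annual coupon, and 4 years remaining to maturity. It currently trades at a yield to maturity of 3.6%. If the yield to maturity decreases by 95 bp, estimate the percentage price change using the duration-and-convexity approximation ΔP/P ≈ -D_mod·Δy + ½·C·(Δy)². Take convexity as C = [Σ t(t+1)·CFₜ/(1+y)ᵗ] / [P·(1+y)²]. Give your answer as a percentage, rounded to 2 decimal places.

With y = 0.036:
  t   CF        PV=CF/(1+0.036)^t    t·PV        t(t+1)·PV
  1         0.25         0.2413         0.2413           0.4826
  2         0.25         0.2329         0.4659           1.3976
  3         0.25         0.2248         0.6745           2.6980
  4       100.25        87.0253       348.1011       1,740.5053
  Σ                     87.7243       349.4827       1,745.0835
P = 87.7243; D_Mac = 3.98387 yrs; D_mod = 3.84544 yrs; C = 18.53432.
Duration effect: -3.84544 × (-0.0095) = +0.036532
Convexity effect: 0.5 × 18.53432 × (-0.0095)² = +0.0008364
ΔP/P ≈ +0.036532 + 0.0008364 = +0.037368 = +3.7368%.

+3.74%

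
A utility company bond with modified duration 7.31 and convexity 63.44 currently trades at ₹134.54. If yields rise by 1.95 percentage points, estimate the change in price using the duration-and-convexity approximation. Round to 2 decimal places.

-₹17.56

Duration effect: -D_mod·Δy = -7.31 × (+0.0195) = -0.142545
Convexity effect: ½·C·(Δy)² = 0.5 × 63.44 × (0.0195)² = +0.01206153
ΔP/P ≈ -0.142545 + 0.01206153 = -0.13048347
ΔP ≈ 134.54 × (-0.13048347) = -17.5552460538.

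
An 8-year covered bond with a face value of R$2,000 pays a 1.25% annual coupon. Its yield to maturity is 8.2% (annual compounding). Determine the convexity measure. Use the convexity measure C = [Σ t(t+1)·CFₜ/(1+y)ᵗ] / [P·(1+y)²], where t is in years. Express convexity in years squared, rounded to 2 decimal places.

With y = 0.082:
  t   CF        PV=CF/(1+0.082)^t    t·PV        t(t+1)·PV
  1        25.00        23.1054        23.1054          46.2107
  2        25.00        21.3543        42.7086         128.1258
  3        25.00        19.7360        59.2079         236.8315
  4        25.00        18.2403        72.9610         364.8052
  5        25.00        16.8579        84.2895         505.7373
  6        25.00        15.5803        93.4819         654.3735
  7        25.00        14.3996       100.7969         806.3753
  8     2,025.00     1,077.9707     8,623.7653      77,613.8877
  Σ                  1,207.2443     9,100.3166      80,356.3470
P = 1,207.2443.
Convexity = Σ t(t+1)·PV / [P·(1+y)²] = 80,356.3470 / (1,207.2443 × 1.170724) = 56.85524.

56.86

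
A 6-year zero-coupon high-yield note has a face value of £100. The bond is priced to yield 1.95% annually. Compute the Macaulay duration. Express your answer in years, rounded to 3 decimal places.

6.000 years

A zero-coupon bond has a single cash flow at maturity, so its Macaulay duration equals its maturity: 6 years.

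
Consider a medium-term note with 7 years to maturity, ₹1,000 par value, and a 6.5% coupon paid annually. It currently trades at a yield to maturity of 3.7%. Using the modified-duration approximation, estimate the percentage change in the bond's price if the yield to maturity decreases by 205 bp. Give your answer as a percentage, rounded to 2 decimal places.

+11.74%

Periodic yield y = 0.037. Modified duration first:
  t   CF        PV=CF/(1+0.037)^t    t·PV
  1        65.00        62.6808        62.6808
  2        65.00        60.4444       120.8887
  3        65.00        58.2877       174.8632
  4        65.00        56.2080       224.8321
  5        65.00        54.2025       271.0127
  6        65.00        52.2686       313.6116
  7     1,065.00       825.8446     5,780.9119
  Σ                  1,169.9366     6,948.8010
P = 1,169.9366; D_Mac = 5.93947 yrs; D_mod = 5.93947/(1+0.037) = 5.72755 yrs.
ΔP/P ≈ -D_mod · Δy = -5.72755 × (-0.0205) = +0.117415 = +11.7415%.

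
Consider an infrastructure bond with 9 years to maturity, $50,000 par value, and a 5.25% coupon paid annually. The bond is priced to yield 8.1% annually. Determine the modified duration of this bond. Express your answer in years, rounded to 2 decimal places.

Periodic yield y = 0.081. First find Macaulay duration:
  t   CF        PV=CF/(1+0.081)^t    t·PV
  1     2,625.00     2,428.3071     2,428.3071
  2     2,625.00     2,246.3526     4,492.7051
  3     2,625.00     2,078.0320     6,234.0959
  4     2,625.00     1,922.3238     7,689.2950
  5     2,625.00     1,778.2828     8,891.4142
  6     2,625.00     1,645.0350     9,870.2100
  7     2,625.00     1,521.7715    10,652.4006
  8     2,625.00     1,407.7442    11,261.9538
  9    52,625.00    26,107.2341   234,965.1068
  Σ                 41,135.0831   296,485.4887
P = 41,135.0831; Macaulay duration = 296,485.4887 / 41,135.0831 = 7.20761 years.
Modified duration = D_Mac / (1 + y) = 7.20761 / 1.081 = 6.66754 years.

6.67 years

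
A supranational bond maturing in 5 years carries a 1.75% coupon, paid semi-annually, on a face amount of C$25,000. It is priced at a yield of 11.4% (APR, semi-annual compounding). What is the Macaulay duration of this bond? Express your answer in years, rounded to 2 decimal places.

Periodic yield y = 0.057. Discount each cash flow and weight by its period:
  t   CF        PV=CF/(1+0.057)^t    t·PV
  1       218.75       206.9536       206.9536
  2       218.75       195.7934       391.5868
  3       218.75       185.2350       555.7051
  4       218.75       175.2460       700.9840
  5       218.75       165.7956       828.9782
  6       218.75       156.8549       941.1295
  7       218.75       148.3963     1,038.7743
  8       218.75       140.3939     1,123.1510
  9       218.75       132.8230     1,195.4067
  10   25,218.75    14,486.8407   144,868.4066
  Σ                 15,994.3325   151,851.0759
Price P = Σ PV = 15,994.3325.
Macaulay duration = Σ(t·PV) / P = 151,851.0759 / 15,994.3325 = 9.49406 half-year periods.
In years: 9.49406 / 2 = 4.74703 years.

4.75 years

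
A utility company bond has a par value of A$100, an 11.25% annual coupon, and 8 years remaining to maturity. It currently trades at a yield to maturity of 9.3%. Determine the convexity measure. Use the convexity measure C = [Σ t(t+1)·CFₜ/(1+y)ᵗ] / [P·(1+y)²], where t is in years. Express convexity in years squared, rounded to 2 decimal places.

38.59

With y = 0.093:
  t   CF        PV=CF/(1+0.093)^t    t·PV        t(t+1)·PV
  1        11.25        10.2928        10.2928          20.5855
  2        11.25         9.4170        18.8340          56.5020
  3        11.25         8.6157        25.8472         103.3887
  4        11.25         7.8826        31.5306         157.6529
  5        11.25         7.2119        36.0597         216.3580
  6        11.25         6.5983        39.5898         277.1283
  7        11.25         6.0369        42.2580         338.0644
  8       111.25        54.6184       436.9469       3,932.5225
  Σ                    110.6736       641.3589       5,102.2023
P = 110.6736.
Convexity = Σ t(t+1)·PV / [P·(1+y)²] = 5,102.2023 / (110.6736 × 1.194649) = 38.58987.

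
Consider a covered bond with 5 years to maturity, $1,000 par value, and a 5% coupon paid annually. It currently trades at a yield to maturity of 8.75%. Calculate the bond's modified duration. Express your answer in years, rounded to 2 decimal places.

Periodic yield y = 0.0875. First find Macaulay duration:
  t   CF        PV=CF/(1+0.0875)^t    t·PV
  1        50.00        45.9770        45.9770
  2        50.00        42.2777        84.5554
  3        50.00        38.8761       116.6282
  4        50.00        35.7481       142.9924
  5     1,050.00       690.3081     3,451.5405
  Σ                    853.1870     3,841.6935
P = 853.1870; Macaulay duration = 3,841.6935 / 853.1870 = 4.50276 years.
Modified duration = D_Mac / (1 + y) = 4.50276 / 1.0875 = 4.14047 years.

4.14 years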